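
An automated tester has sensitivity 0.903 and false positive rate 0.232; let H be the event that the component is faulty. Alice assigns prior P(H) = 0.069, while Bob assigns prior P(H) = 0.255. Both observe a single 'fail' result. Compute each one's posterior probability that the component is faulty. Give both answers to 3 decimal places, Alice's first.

Alice: 0.224; Bob: 0.571

P('+'|H) = 0.903, P('+'|¬H) = 0.232.
Alice: numerator 0.903·0.069 = 0.062307; evidence = 0.062307+0.232·0.931 = 0.27830; posterior = 0.224.
Bob: numerator 0.903·0.255 = 0.23026; evidence = 0.23026+0.232·0.745 = 0.40311; posterior = 0.571.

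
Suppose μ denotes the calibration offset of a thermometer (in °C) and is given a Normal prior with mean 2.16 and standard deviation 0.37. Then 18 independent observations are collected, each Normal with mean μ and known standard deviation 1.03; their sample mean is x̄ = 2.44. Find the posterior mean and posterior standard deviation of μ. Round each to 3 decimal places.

Posterior mean ≈ 2.356; posterior SD ≈ 0.203

With known σ, the Normal prior is conjugate. Weight on the data is w = (n/σ²)/(n/σ² + 1/τ₀²) = 16.9667/(16.9667+7.30460) = 0.69904.
Posterior mean = w·x̄ + (1−w)·μ₀ = 0.69904·2.44 + 0.30096·2.16 = 2.356. Posterior variance = 1/(16.9667+7.30460) = 0.0412009, so SD = 0.203.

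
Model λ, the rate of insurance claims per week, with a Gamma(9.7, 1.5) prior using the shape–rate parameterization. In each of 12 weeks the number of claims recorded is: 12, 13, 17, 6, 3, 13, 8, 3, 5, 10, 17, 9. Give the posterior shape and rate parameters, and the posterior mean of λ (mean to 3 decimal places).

Total count ∑xᵢ = 116 over n = 12 weeks.
Gamma is conjugate to the Poisson likelihood: posterior is Gamma(shape = 9.7+116 = 125.7, rate = 1.5+12 = 13.5).
E[λ | data] = 125.7/13.5 = 9.311.

Posterior: Gamma(shape=125.7, rate=13.5); mean ≈ 9.311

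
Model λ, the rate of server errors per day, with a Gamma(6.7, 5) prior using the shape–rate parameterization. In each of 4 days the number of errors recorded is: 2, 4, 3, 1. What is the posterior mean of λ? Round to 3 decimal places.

Posterior mean ≈ 1.856

Total count ∑xᵢ = 10 over n = 4 days.
Gamma is conjugate to the Poisson likelihood: posterior is Gamma(shape = 6.7+10 = 16.7, rate = 5+4 = 9).
Posterior mean = shape/rate = 16.7/9 = 1.856.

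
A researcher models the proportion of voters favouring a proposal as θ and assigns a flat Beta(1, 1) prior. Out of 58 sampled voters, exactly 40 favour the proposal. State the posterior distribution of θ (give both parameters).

Posterior: Beta(41, 19)

Observing 40 successes and 18 failures updates Beta(1, 1) by adding the success and failure counts to the two shape parameters: α = 1+40 = 41, β = 1+18 = 19.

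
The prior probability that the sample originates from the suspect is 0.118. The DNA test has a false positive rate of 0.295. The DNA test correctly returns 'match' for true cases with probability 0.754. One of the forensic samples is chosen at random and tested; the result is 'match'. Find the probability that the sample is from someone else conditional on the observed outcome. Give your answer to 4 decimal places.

Let H be the event that the sample originates from the suspect. P(H) = 0.118, so P(¬H) = 0.882. With E the 'match' result, P(E|H) = 0.754 and P(E|¬H) = 0.295.
P(E) = 0.754·0.118 + 0.295·0.882 = 0.088972 + 0.26019 = 0.34916.
By Bayes' theorem, P(H|E) = 0.088972 / 0.34916 = 0.2548. Hence P(¬H|E) = 1 − 0.2548 = 0.7452.

P(¬H | E) ≈ 0.7452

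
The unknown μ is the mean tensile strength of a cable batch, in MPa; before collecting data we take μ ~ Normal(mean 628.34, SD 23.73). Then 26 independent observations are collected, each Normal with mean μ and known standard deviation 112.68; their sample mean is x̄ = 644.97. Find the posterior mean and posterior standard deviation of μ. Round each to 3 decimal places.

Posterior mean ≈ 637.246; posterior SD ≈ 16.172

Prior precision 1/τ₀² = 1/23.73² = 0.00177584; data precision n/σ² = 26/112.68² = 0.00204776.
Posterior precision = 0.00177584 + 0.00204776 = 0.00382361, giving posterior SD = 1/√0.00382361 = 16.172.
Posterior mean = (0.00177584·628.34 + 0.00204776·644.97) / 0.00382361 = 637.246.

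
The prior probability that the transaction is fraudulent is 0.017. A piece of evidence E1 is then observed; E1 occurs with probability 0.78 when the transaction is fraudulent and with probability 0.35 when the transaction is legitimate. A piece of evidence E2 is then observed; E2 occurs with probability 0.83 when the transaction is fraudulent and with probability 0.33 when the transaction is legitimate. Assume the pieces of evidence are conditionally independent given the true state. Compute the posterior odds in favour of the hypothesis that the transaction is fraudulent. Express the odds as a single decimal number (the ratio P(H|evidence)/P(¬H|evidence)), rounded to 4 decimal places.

Prior odds = 0.017/(1−0.017) = 0.017294. In log-odds, ln(0.017294) = -4.0574.
Add log likelihood ratios: ln(2.2286) + ln(2.5152) = 1.7237.
Posterior log-odds = -2.3337, so posterior odds = exp(-2.3337) = 0.096936.

Posterior odds ≈ 0.0969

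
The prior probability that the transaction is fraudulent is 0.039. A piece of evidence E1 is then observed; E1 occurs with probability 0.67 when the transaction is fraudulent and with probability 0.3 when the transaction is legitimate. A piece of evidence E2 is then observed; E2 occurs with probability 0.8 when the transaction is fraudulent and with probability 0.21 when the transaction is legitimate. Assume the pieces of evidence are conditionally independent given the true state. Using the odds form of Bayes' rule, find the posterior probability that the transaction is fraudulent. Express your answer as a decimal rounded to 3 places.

Posterior probability ≈ 0.257

Prior odds = 0.039/(1−0.039) = 0.040583.
Likelihood ratio for E1 = 0.67/0.3 = 2.2333.
Likelihood ratio for E2 = 0.8/0.21 = 3.8095.
Posterior odds = prior odds × LR₁ × LR₂ = 0.34528.
Posterior probability = odds/(1+odds) = 0.34528/1.3453 = 0.257.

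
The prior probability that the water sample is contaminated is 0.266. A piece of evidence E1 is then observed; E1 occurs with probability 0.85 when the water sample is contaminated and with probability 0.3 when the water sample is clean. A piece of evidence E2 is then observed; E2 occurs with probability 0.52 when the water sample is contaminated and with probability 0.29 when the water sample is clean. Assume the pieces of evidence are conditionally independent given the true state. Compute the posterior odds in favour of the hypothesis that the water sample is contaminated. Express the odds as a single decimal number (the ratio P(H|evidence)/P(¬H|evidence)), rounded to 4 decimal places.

Posterior odds ≈ 1.8411

Prior odds = 0.266/(1−0.266) = 0.36240. In log-odds, ln(0.36240) = -1.0150.
Add log likelihood ratios: ln(2.8333) + ln(1.7931) = 1.6254.
Posterior log-odds = 0.61039, so posterior odds = exp(0.61039) = 1.8411.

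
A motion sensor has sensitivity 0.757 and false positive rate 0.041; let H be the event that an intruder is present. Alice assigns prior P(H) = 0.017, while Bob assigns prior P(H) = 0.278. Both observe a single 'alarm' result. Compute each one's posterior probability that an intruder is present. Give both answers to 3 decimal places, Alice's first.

Alice: 0.242; Bob: 0.877

The likelihood ratio for an 'alarm' result is 0.757/0.041 = 18.463.
Alice: prior odds 0.017/0.983 = 0.017294; posterior odds 0.31931; posterior probability 0.242.
Bob: prior odds 0.278/0.722 = 0.38504; posterior odds 7.1092; posterior probability 0.877.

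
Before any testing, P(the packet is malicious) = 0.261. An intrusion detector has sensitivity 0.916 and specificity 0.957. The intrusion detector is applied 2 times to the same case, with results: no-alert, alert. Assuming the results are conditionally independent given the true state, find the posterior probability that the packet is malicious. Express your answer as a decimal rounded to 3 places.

Posterior P(H) ≈ 0.398

Let H be the event that the packet is malicious; start with P(H) = 0.261. P('alert'|H) = 0.916, P('alert'|¬H) = 0.043.
Update on result 1 ('no-alert'): P(H) ← 0.084·0.2610 / (0.084·0.2610 + 0.957·0.7390) = 0.021924/0.72915 = 0.0301.
Update on result 2 ('alert'): P(H) ← 0.916·0.0301 / (0.916·0.0301 + 0.043·0.9699) = 0.027542/0.069249 = 0.3977.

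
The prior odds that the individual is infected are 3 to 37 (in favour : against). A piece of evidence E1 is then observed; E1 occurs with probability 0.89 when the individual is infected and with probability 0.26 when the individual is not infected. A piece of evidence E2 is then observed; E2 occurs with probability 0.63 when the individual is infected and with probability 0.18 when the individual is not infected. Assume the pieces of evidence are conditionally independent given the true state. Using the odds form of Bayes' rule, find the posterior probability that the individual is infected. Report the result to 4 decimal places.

Posterior probability ≈ 0.4927

Prior odds = 3/37 = 0.081081.
Likelihood ratio for E1 = 0.89/0.26 = 3.4231.
Likelihood ratio for E2 = 0.63/0.18 = 3.5000.
Posterior odds = prior odds × LR₁ × LR₂ = 0.97141.
Posterior probability = odds/(1+odds) = 0.97141/1.9714 = 0.4927.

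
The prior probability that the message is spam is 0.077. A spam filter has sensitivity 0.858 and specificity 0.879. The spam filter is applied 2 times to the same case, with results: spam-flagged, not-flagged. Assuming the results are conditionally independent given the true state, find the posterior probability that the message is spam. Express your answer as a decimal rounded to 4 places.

Posterior P(H) ≈ 0.0872

Let H be the event that the message is spam; start with P(H) = 0.077. P('spam-flagged'|H) = 0.858, P('spam-flagged'|¬H) = 0.121.
Update on result 1 ('spam-flagged'): P(H) ← 0.858·0.0770 / (0.858·0.0770 + 0.121·0.9230) = 0.066066/0.17775 = 0.3717.
Update on result 2 ('not-flagged'): P(H) ← 0.142·0.3717 / (0.142·0.3717 + 0.879·0.6283) = 0.052779/0.60507 = 0.0872.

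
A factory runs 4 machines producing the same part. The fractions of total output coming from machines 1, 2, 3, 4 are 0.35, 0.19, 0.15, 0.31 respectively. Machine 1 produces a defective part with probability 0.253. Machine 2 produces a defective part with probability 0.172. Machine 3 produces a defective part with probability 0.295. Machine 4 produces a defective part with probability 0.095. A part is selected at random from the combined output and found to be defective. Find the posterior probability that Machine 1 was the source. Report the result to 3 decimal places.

Posterior probability ≈ 0.454

Tabulate prior·likelihood by source: [1] prior 0.35, lik 0.253, product 0.08855; [2] prior 0.19, lik 0.172, product 0.03268; [3] prior 0.15, lik 0.295, product 0.04425; [4] prior 0.31, lik 0.095, product 0.02945.
Normalizing constant = 0.19493; the posterior for Machine 1 is its product over the sum, 0.08855/0.19493 = 0.454.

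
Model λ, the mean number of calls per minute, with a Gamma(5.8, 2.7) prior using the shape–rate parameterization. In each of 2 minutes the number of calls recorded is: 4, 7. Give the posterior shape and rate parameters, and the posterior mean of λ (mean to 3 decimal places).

Posterior: Gamma(shape=16.8, rate=4.7); mean ≈ 3.574

Total count ∑xᵢ = 11 over n = 2 minutes.
Gamma is conjugate to the Poisson likelihood: posterior is Gamma(shape = 5.8+11 = 16.8, rate = 2.7+2 = 4.7).
Posterior mean = shape/rate = 16.8/4.7 = 3.574.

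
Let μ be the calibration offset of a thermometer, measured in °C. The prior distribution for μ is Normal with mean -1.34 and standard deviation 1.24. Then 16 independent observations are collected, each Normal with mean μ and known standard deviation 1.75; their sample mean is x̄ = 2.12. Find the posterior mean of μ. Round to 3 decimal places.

Prior precision 1/τ₀² = 1/1.24² = 0.650364; data precision n/σ² = 16/1.75² = 5.22449.
Posterior precision = 0.650364 + 5.22449 = 5.87485.
Posterior mean = (0.650364·-1.34 + 5.22449·2.12) / 5.87485 = 1.737.

Posterior mean ≈ 1.737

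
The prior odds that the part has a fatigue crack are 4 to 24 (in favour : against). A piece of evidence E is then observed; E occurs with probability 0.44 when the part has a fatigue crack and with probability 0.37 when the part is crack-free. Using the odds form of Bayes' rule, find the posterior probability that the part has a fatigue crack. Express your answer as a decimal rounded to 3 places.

Posterior probability ≈ 0.165

Prior odds = 4/24 = 0.16667. In log-odds, ln(0.16667) = -1.7918.
Add log likelihood ratio: ln(1.1892) = 0.17327.
Posterior log-odds = -1.6185, so posterior odds = exp(-1.6185) = 0.19820. Converting, P(H|E) = 0.19820/1.1982 = 0.165.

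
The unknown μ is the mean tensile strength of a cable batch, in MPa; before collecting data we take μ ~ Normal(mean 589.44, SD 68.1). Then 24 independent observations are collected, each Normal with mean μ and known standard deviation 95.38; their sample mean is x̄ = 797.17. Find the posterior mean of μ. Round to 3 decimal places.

Prior precision 1/τ₀² = 1/68.1² = 0.00021563; data precision n/σ² = 24/95.38² = 0.00263813.
Posterior precision = 0.00021563 + 0.00263813 = 0.00285376.
Posterior mean = (0.00021563·589.44 + 0.00263813·797.17) / 0.00285376 = 781.474.

Posterior mean ≈ 781.474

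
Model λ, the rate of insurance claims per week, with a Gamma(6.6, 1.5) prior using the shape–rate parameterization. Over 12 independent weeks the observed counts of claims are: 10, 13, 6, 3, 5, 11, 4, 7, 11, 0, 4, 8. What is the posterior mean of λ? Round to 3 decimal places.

The Poisson likelihood adds the total count to the shape and the number of exposure periods to the rate. Here ∑xᵢ = 82 and n = 12, so shape 6.6→88.6 and rate 1.5→13.5.
Posterior mean = shape/rate = 88.6/13.5 = 6.563.

Posterior mean ≈ 6.563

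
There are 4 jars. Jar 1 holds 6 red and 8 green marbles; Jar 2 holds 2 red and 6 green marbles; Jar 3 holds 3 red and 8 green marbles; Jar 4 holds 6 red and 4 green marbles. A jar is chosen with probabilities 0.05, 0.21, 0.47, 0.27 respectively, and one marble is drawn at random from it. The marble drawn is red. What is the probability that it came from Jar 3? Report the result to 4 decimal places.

Posterior probability ≈ 0.3520

P(red|Jar 1) = 0.4286; P(red|Jar 2) = 0.25; P(red|Jar 3) = 0.2727; P(red|Jar 4) = 0.6.
Prior × likelihood for each source: 0.05·0.4286=0.02143, 0.21·0.25=0.05250, 0.47·0.2727=0.1282, 0.27·0.6=0.1620. Summing gives P(red) = 0.36411.
P(Jar 3 | red) = 0.1282 / 0.36411 = 0.3520.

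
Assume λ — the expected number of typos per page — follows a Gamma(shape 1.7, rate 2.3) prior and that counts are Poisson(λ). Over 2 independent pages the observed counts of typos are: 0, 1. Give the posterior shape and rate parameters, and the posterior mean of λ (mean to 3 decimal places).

The Poisson likelihood adds the total count to the shape and the number of exposure periods to the rate. Here ∑xᵢ = 1 and n = 2, so shape 1.7→2.7 and rate 2.3→4.3.
E[λ | data] = 2.7/4.3 = 0.628.

Posterior: Gamma(shape=2.7, rate=4.3); mean ≈ 0.628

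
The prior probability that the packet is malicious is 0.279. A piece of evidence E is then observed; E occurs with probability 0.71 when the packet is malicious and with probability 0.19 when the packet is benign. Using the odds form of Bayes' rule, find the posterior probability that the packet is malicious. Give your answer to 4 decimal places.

Prior odds = 0.279/(1−0.279) = 0.38696.
Likelihood ratio for E = 0.71/0.19 = 3.7368.
Posterior odds = prior odds × LR = 1.4460.
Posterior probability = odds/(1+odds) = 1.4460/2.4460 = 0.5912.

Posterior probability ≈ 0.5912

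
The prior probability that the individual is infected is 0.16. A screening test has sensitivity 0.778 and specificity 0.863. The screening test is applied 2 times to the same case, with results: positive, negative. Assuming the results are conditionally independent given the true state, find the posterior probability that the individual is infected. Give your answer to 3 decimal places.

Let H be the event that the individual is infected; start with P(H) = 0.16. P('positive'|H) = 0.778, P('positive'|¬H) = 0.137.
Update on result 1 ('positive'): P(H) ← 0.778·0.1600 / (0.778·0.1600 + 0.137·0.8400) = 0.12448/0.23956 = 0.5196.
Update on result 2 ('negative'): P(H) ← 0.222·0.5196 / (0.222·0.5196 + 0.863·0.4804) = 0.11536/0.52992 = 0.2177.

Posterior P(H) ≈ 0.218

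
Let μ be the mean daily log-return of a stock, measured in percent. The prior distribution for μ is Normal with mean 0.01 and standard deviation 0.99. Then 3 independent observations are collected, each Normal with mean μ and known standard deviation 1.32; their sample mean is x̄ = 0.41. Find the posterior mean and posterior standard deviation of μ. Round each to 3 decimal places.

Posterior mean ≈ 0.261; posterior SD ≈ 0.604

With known σ, the Normal prior is conjugate. Weight on the data is w = (n/σ²)/(n/σ² + 1/τ₀²) = 1.72176/(1.72176+1.02030) = 0.62791.
Posterior mean = w·x̄ + (1−w)·μ₀ = 0.62791·0.41 + 0.37209·0.01 = 0.261. Posterior variance = 1/(1.72176+1.02030) = 0.364688, so SD = 0.604.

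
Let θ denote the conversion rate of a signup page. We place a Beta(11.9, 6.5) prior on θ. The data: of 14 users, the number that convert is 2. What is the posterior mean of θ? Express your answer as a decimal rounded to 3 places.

The binomial likelihood is conjugate to the Beta prior: with 2 successes and 12 failures, the posterior is Beta(11.9+2, 6.5+12) = Beta(13.9, 18.5).
E[θ | data] = 13.9/(13.9+18.5) = 0.429.

Posterior mean ≈ 0.429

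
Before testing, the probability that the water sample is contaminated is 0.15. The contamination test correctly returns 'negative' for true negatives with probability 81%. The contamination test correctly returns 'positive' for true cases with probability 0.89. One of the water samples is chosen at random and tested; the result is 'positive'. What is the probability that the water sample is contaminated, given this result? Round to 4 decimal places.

Write H for 'the water sample is contaminated'. Prior odds H:¬H = 0.15/0.85 = 0.17647. For the 'positive' outcome, the likelihood ratio is 0.89/0.19 = 4.6842.
Posterior odds = 0.17647 × 4.6842 = 0.82663, so P(H|E) = 0.82663/(1+0.82663) = 0.4525.

P(H | E) ≈ 0.4525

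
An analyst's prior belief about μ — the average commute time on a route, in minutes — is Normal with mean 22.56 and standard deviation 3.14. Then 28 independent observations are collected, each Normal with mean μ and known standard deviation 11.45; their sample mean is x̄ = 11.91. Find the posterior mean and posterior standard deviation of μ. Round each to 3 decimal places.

Posterior mean ≈ 15.339; posterior SD ≈ 1.782

Prior precision 1/τ₀² = 1/3.14² = 0.101424; data precision n/σ² = 28/11.45² = 0.213573.
Posterior precision = 0.101424 + 0.213573 = 0.314997, giving posterior SD = 1/√0.314997 = 1.782.
Posterior mean = (0.101424·22.56 + 0.213573·11.91) / 0.314997 = 15.339.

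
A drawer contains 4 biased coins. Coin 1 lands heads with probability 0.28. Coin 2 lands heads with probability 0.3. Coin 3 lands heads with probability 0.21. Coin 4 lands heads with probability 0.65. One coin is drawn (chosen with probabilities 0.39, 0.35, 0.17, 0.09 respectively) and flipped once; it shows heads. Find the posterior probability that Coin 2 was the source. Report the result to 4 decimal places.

Posterior probability ≈ 0.3405

P(heads|C1) = 0.28; P(heads|C2) = 0.3; P(heads|C3) = 0.21; P(heads|C4) = 0.65.
Prior × likelihood for each source: 0.39·0.28=0.1092, 0.35·0.3=0.1050, 0.17·0.21=0.03570, 0.09·0.65=0.05850. Summing gives P(heads) = 0.30840.
P(Coin 2 | heads) = 0.1050 / 0.30840 = 0.3405.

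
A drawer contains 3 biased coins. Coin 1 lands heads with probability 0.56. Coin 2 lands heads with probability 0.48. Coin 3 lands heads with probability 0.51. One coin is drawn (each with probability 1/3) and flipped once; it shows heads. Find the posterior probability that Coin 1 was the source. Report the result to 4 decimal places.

Posterior probability ≈ 0.3613

Tabulate prior·likelihood by source: [1] prior 0.333333, lik 0.56, product 0.1867; [2] prior 0.333333, lik 0.48, product 0.1600; [3] prior 0.333333, lik 0.51, product 0.1700.
Normalizing constant = 0.51667; the posterior for Coin 1 is its product over the sum, 0.1867/0.51667 = 0.3613.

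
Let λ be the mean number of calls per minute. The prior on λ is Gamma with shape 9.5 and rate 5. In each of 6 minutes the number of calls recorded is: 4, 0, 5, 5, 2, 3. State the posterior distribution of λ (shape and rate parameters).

Posterior: Gamma(shape=28.5, rate=11)

The Poisson likelihood adds the total count to the shape and the number of exposure periods to the rate. Here ∑xᵢ = 19 and n = 6, so shape 9.5→28.5 and rate 5→11.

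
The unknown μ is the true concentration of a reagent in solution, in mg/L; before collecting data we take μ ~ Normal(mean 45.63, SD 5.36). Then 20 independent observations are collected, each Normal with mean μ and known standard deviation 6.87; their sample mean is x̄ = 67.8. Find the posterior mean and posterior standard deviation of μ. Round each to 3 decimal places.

Prior precision 1/τ₀² = 1/5.36² = 0.0348073; data precision n/σ² = 20/6.87² = 0.423757.
Posterior precision = 0.0348073 + 0.423757 = 0.458564, giving posterior SD = 1/√0.458564 = 1.477.
Posterior mean = (0.0348073·45.63 + 0.423757·67.8) / 0.458564 = 66.117.

Posterior mean ≈ 66.117; posterior SD ≈ 1.477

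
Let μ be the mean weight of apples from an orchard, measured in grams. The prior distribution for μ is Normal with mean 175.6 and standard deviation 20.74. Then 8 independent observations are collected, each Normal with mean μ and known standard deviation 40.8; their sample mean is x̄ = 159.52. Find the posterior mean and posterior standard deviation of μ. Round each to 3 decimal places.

Posterior mean ≈ 164.763; posterior SD ≈ 11.842

Prior precision 1/τ₀² = 1/20.74² = 0.00232478; data precision n/σ² = 8/40.8² = 0.00480584.
Posterior precision = 0.00232478 + 0.00480584 = 0.00713063, giving posterior SD = 1/√0.00713063 = 11.842.
Posterior mean = (0.00232478·175.6 + 0.00480584·159.52) / 0.00713063 = 164.763.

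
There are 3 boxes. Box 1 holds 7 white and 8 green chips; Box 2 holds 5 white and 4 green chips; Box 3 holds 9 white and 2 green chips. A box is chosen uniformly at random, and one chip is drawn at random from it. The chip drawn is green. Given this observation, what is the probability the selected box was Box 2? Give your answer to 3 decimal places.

Posterior probability ≈ 0.383

Tabulate prior·likelihood by source: [1] prior 0.333333, lik 0.5333, product 0.1778; [2] prior 0.333333, lik 0.4444, product 0.1481; [3] prior 0.333333, lik 0.1818, product 0.06061.
Normalizing constant = 0.38653; the posterior for Box 2 is its product over the sum, 0.1481/0.38653 = 0.383.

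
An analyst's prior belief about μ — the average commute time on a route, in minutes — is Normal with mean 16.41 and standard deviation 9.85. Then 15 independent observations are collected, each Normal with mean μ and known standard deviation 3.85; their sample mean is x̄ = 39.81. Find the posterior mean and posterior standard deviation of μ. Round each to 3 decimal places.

Prior precision 1/τ₀² = 1/9.85² = 0.0103069; data precision n/σ² = 15/3.85² = 1.01198.
Posterior precision = 0.0103069 + 1.01198 = 1.02228, giving posterior SD = 1/√1.02228 = 0.989.
Posterior mean = (0.0103069·16.41 + 1.01198·39.81) / 1.02228 = 39.574.

Posterior mean ≈ 39.574; posterior SD ≈ 0.989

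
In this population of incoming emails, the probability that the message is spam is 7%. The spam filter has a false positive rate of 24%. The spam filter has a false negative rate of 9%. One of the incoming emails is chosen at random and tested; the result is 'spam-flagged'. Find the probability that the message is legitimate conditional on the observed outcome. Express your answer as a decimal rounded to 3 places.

Write H for 'the message is spam'. Prior odds H:¬H = 0.07/0.93 = 0.075269. For the 'spam-flagged' outcome, the likelihood ratio is 0.91/0.24 = 3.7917.
Posterior odds = 0.075269 × 3.7917 = 0.28539, so P(H|E) = 0.28539/(1+0.28539) = 0.222. Then P(¬H|E) = 1 − 0.222 = 0.778.

P(¬H | E) ≈ 0.778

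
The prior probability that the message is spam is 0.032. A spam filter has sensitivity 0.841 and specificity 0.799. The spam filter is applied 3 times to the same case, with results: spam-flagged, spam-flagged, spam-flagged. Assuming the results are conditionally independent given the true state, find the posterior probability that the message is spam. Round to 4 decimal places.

Let H be the event that the message is spam; start with P(H) = 0.032. P('spam-flagged'|H) = 0.841, P('spam-flagged'|¬H) = 0.201.
Update on result 1 ('spam-flagged'): P(H) ← 0.841·0.0320 / (0.841·0.0320 + 0.201·0.9680) = 0.026912/0.22148 = 0.1215.
Update on result 2 ('spam-flagged'): P(H) ← 0.841·0.1215 / (0.841·0.1215 + 0.201·0.8785) = 0.10219/0.27877 = 0.3666.
Update on result 3 ('spam-flagged'): P(H) ← 0.841·0.3666 / (0.841·0.3666 + 0.201·0.6334) = 0.30829/0.43561 = 0.7077.

Posterior P(H) ≈ 0.7077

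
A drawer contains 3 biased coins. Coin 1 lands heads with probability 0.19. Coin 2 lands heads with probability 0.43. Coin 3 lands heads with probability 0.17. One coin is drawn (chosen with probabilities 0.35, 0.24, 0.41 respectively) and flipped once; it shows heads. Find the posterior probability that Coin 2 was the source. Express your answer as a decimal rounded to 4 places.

P(heads|C1) = 0.19; P(heads|C2) = 0.43; P(heads|C3) = 0.17.
Prior × likelihood for each source: 0.35·0.19=0.06650, 0.24·0.43=0.1032, 0.41·0.17=0.06970. Summing gives P(heads) = 0.23940.
P(Coin 2 | heads) = 0.1032 / 0.23940 = 0.4311.

Posterior probability ≈ 0.4311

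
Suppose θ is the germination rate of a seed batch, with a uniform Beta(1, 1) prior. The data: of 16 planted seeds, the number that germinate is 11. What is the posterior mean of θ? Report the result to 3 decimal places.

The binomial likelihood is conjugate to the Beta prior: with 11 successes and 5 failures, the posterior is Beta(1+11, 1+5) = Beta(12, 6).
E[θ | data] = 12/(12+6) = 0.667.

Posterior mean ≈ 0.667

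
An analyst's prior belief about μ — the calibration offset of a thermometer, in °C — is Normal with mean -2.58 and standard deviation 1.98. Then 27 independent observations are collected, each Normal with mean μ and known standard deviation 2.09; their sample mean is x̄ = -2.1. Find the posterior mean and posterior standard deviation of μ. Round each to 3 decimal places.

Posterior mean ≈ -2.119; posterior SD ≈ 0.394

With known σ, the Normal prior is conjugate. Weight on the data is w = (n/σ²)/(n/σ² + 1/τ₀²) = 6.18118/(6.18118+0.255076) = 0.96037.
Posterior mean = w·x̄ + (1−w)·μ₀ = 0.96037·-2.1 + 0.039631·-2.58 = -2.119. Posterior variance = 1/(6.18118+0.255076) = 0.155370, so SD = 0.394.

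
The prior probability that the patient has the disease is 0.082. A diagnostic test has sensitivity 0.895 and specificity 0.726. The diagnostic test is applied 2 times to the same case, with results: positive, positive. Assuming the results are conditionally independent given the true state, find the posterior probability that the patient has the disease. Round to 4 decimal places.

Let H be the event that the patient has the disease; start with P(H) = 0.082. P('positive'|H) = 0.895, P('positive'|¬H) = 0.274.
Update on result 1 ('positive'): P(H) ← 0.895·0.0820 / (0.895·0.0820 + 0.274·0.9180) = 0.073390/0.32492 = 0.2259.
Update on result 2 ('positive'): P(H) ← 0.895·0.2259 / (0.895·0.2259 + 0.274·0.7741) = 0.20215/0.41427 = 0.4880.

Posterior P(H) ≈ 0.4880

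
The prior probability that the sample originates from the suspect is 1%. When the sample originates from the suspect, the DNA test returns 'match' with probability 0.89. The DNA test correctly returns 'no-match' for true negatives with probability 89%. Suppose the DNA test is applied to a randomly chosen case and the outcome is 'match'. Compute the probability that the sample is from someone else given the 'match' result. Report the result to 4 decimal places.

P(¬H | E) ≈ 0.9244

Let H be the event that the sample originates from the suspect. P(H) = 0.01, so P(¬H) = 0.99. With E the 'match' result, P(E|H) = 0.89 and P(E|¬H) = 0.11.
P(E) = 0.89·0.01 + 0.11·0.99 = 0.0089000 + 0.10890 = 0.11780.
By Bayes' theorem, P(H|E) = 0.0089000 / 0.11780 = 0.0756. Hence P(¬H|E) = 1 − 0.0756 = 0.9244.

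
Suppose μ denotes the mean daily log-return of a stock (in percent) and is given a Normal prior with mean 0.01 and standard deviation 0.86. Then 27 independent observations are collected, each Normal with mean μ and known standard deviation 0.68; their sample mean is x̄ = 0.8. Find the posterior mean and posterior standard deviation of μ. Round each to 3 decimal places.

Prior precision 1/τ₀² = 1/0.86² = 1.35208; data precision n/σ² = 27/0.68² = 58.3910.
Posterior precision = 1.35208 + 58.3910 = 59.7431, giving posterior SD = 1/√59.7431 = 0.129.
Posterior mean = (1.35208·0.01 + 58.3910·0.8) / 59.7431 = 0.782.

Posterior mean ≈ 0.782; posterior SD ≈ 0.129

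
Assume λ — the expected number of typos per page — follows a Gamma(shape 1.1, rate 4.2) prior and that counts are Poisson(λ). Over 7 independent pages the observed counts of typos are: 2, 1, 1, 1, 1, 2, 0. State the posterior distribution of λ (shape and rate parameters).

Posterior: Gamma(shape=9.1, rate=11.2)

The Poisson likelihood adds the total count to the shape and the number of exposure periods to the rate. Here ∑xᵢ = 8 and n = 7, so shape 1.1→9.1 and rate 4.2→11.2.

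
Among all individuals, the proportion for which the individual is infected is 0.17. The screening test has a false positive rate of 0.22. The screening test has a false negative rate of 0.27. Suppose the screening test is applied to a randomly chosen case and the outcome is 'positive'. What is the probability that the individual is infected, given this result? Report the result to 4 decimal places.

P(H | E) ≈ 0.4046

Let H be the event that the individual is infected. P(H) = 0.17, so P(¬H) = 0.83. With E the 'positive' result, P(E|H) = 0.73 and P(E|¬H) = 0.22.
P(E) = 0.73·0.17 + 0.22·0.83 = 0.12410 + 0.18260 = 0.30670.
By Bayes' theorem, P(H|E) = 0.12410 / 0.30670 = 0.4046.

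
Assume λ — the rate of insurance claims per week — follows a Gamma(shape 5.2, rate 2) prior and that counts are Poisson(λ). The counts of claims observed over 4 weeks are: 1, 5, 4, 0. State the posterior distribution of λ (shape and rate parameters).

The Poisson likelihood adds the total count to the shape and the number of exposure periods to the rate. Here ∑xᵢ = 10 and n = 4, so shape 5.2→15.2 and rate 2→6.

Posterior: Gamma(shape=15.2, rate=6)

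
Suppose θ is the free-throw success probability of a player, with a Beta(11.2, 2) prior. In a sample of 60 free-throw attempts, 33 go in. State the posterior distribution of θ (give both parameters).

Posterior: Beta(44.2, 29)

Observing 33 successes and 27 failures updates Beta(11.2, 2) by adding the success and failure counts to the two shape parameters: α = 11.2+33 = 44.2, β = 2+27 = 29.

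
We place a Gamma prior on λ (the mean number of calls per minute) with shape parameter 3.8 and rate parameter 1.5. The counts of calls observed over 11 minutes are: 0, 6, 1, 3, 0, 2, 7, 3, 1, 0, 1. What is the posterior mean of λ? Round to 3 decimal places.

Posterior mean ≈ 2.224

Total count ∑xᵢ = 24 over n = 11 minutes.
Gamma is conjugate to the Poisson likelihood: posterior is Gamma(shape = 3.8+24 = 27.8, rate = 1.5+11 = 12.5).
Posterior mean = shape/rate = 27.8/12.5 = 2.224.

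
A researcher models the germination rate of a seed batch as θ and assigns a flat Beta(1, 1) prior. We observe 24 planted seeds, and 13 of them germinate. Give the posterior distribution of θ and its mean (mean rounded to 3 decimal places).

Observing 13 successes and 11 failures updates Beta(1, 1) by adding the success and failure counts to the two shape parameters: α = 1+13 = 14, β = 1+11 = 12.
E[θ | data] = 14/(14+12) = 0.538.

Posterior: Beta(14, 12); mean ≈ 0.538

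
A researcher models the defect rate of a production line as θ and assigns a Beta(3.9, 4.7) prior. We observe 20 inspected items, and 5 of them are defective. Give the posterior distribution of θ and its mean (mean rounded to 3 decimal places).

Posterior: Beta(8.9, 19.7); mean ≈ 0.311

Observing 5 successes and 15 failures updates Beta(3.9, 4.7) by adding the success and failure counts to the two shape parameters: α = 3.9+5 = 8.9, β = 4.7+15 = 19.7.
Posterior mean = α/(α+β) = 8.9/28.6 = 0.311.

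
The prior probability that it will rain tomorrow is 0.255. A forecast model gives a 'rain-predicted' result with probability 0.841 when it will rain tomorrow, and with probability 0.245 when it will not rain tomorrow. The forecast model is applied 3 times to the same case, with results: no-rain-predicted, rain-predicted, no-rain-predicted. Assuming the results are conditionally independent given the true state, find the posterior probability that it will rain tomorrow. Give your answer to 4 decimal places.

Posterior P(H) ≈ 0.0495

Let H be the event that it will rain tomorrow; start with P(H) = 0.255. P('rain-predicted'|H) = 0.841, P('rain-predicted'|¬H) = 0.245.
Update on result 1 ('no-rain-predicted'): P(H) ← 0.159·0.2550 / (0.159·0.2550 + 0.755·0.7450) = 0.040545/0.60302 = 0.0672.
Update on result 2 ('rain-predicted'): P(H) ← 0.841·0.0672 / (0.841·0.0672 + 0.245·0.9328) = 0.056546/0.28507 = 0.1984.
Update on result 3 ('no-rain-predicted'): P(H) ← 0.159·0.1984 / (0.159·0.1984 + 0.755·0.8016) = 0.031539/0.63678 = 0.0495.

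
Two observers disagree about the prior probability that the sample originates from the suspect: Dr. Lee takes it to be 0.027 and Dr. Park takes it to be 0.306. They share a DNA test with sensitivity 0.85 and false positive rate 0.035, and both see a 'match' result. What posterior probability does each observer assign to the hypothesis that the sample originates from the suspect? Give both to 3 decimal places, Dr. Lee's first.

Dr. Lee: 0.403; Dr. Park: 0.915

P('+'|H) = 0.85, P('+'|¬H) = 0.035.
Dr. Lee: numerator 0.85·0.027 = 0.022950; evidence = 0.022950+0.035·0.973 = 0.057005; posterior = 0.403.
Dr. Park: numerator 0.85·0.306 = 0.26010; evidence = 0.26010+0.035·0.694 = 0.28439; posterior = 0.915.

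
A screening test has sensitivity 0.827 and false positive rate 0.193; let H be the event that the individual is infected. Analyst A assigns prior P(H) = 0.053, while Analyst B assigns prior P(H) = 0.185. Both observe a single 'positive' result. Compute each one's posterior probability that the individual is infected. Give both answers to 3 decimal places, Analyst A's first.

Analyst A: 0.193; Analyst B: 0.493

The likelihood ratio for a 'positive' result is 0.827/0.193 = 4.2850.
Analyst A: prior odds 0.053/0.947 = 0.055966; posterior odds 0.23981; posterior probability 0.193.
Analyst B: prior odds 0.185/0.815 = 0.22699; posterior odds 0.97266; posterior probability 0.493.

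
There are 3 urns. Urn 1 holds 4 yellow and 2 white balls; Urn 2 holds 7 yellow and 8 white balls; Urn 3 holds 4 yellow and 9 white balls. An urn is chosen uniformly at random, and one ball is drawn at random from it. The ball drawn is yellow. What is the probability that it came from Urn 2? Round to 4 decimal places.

P(yellow|Urn 1) = 0.6667; P(yellow|Urn 2) = 0.4667; P(yellow|Urn 3) = 0.3077.
Prior × likelihood for each source: 0.333333·0.6667=0.2222, 0.333333·0.4667=0.1556, 0.333333·0.3077=0.1026. Summing gives P(yellow) = 0.48034.
P(Urn 2 | yellow) = 0.1556 / 0.48034 = 0.3238.

Posterior probability ≈ 0.3238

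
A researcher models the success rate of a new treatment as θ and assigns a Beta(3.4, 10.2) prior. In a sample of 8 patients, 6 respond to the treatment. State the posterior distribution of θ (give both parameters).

Observing 6 successes and 2 failures updates Beta(3.4, 10.2) by adding the success and failure counts to the two shape parameters: α = 3.4+6 = 9.4, β = 10.2+2 = 12.2.

Posterior: Beta(9.4, 12.2)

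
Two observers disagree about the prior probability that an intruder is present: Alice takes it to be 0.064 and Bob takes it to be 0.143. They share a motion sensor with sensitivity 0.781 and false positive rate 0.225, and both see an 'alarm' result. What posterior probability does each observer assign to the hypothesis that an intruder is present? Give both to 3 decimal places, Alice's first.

Alice: 0.192; Bob: 0.367

P('+'|H) = 0.781, P('+'|¬H) = 0.225.
Alice: numerator 0.781·0.064 = 0.049984; evidence = 0.049984+0.225·0.936 = 0.26058; posterior = 0.192.
Bob: numerator 0.781·0.143 = 0.11168; evidence = 0.11168+0.225·0.857 = 0.30451; posterior = 0.367.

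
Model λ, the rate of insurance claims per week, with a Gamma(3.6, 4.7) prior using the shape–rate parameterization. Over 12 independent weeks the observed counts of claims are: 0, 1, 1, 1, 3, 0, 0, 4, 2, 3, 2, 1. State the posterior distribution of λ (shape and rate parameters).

Posterior: Gamma(shape=21.6, rate=16.7)

The Poisson likelihood adds the total count to the shape and the number of exposure periods to the rate. Here ∑xᵢ = 18 and n = 12, so shape 3.6→21.6 and rate 4.7→16.7.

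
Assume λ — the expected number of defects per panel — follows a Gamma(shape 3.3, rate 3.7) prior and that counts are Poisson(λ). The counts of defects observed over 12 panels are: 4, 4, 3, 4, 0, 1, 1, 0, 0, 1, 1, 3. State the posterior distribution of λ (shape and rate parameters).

The Poisson likelihood adds the total count to the shape and the number of exposure periods to the rate. Here ∑xᵢ = 22 and n = 12, so shape 3.3→25.3 and rate 3.7→15.7.

Posterior: Gamma(shape=25.3, rate=15.7)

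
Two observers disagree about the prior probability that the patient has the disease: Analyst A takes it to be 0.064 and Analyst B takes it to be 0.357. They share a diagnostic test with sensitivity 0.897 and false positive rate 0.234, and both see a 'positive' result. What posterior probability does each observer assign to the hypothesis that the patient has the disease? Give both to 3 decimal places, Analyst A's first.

Analyst A: 0.208; Analyst B: 0.680

The likelihood ratio for a 'positive' result is 0.897/0.234 = 3.8333.
Analyst A: prior odds 0.064/0.936 = 0.068376; posterior odds 0.26211; posterior probability 0.208.
Analyst B: prior odds 0.357/0.643 = 0.55521; posterior odds 2.1283; posterior probability 0.680.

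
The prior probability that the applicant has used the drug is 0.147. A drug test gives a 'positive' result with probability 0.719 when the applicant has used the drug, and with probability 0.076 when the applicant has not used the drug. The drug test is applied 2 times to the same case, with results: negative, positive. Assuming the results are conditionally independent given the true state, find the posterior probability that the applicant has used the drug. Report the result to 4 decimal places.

Let H be the event that the applicant has used the drug; start with P(H) = 0.147. P('positive'|H) = 0.719, P('positive'|¬H) = 0.076.
Update on result 1 ('negative'): P(H) ← 0.281·0.1470 / (0.281·0.1470 + 0.924·0.8530) = 0.041307/0.82948 = 0.0498.
Update on result 2 ('positive'): P(H) ← 0.719·0.0498 / (0.719·0.0498 + 0.076·0.9502) = 0.035805/0.10802 = 0.3315.

Posterior P(H) ≈ 0.3315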